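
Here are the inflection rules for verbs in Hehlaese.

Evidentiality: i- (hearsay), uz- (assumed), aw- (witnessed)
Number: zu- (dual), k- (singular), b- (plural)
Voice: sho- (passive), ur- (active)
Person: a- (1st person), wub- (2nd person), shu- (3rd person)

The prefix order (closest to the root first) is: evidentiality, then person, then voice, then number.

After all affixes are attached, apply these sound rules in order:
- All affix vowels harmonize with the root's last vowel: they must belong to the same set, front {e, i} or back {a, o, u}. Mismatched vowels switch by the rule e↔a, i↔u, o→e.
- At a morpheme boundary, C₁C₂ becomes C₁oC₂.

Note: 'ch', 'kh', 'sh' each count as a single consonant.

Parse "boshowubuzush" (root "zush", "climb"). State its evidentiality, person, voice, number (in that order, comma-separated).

hearsay, 2nd person, passive, plural

Segment: b-sho-wub-i-zush.
evidentiality: i- → hearsay.
person: wub- → 2nd person.
voice: sho- → passive.
number: b- → plural.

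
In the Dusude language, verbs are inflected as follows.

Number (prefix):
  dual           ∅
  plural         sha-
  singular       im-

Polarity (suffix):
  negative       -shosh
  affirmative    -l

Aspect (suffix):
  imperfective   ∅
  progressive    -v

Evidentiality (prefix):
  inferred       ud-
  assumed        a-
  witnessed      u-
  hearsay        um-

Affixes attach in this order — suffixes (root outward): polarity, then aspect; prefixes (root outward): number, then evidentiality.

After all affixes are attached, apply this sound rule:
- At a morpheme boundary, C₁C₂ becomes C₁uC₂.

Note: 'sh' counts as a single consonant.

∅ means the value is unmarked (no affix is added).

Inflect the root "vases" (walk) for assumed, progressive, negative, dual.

number = dual: zero marking, form stays vases.
Attach polarity negative -shosh → vasesshosh.
Attach evidentiality assumed a- → avasesshosh.
Attach aspect progressive -v → avasesshoshv.
Apply epenthesis: avasesshoshv → avasesushoshuv.

avasesushoshuv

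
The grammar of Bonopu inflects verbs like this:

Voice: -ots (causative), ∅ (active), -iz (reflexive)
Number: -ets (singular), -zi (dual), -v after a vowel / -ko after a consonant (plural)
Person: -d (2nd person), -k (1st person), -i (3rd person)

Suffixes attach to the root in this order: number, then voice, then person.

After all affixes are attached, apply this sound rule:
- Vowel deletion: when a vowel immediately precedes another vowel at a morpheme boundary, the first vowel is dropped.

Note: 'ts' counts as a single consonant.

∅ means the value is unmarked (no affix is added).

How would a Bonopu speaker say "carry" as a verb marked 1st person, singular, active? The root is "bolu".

Attach number singular -ets → boluets.
voice = active: zero marking, form stays boluets.
Attach person 1st person -k → boluetsk.
Apply vowel deletion: boluetsk → boletsk.

boletsk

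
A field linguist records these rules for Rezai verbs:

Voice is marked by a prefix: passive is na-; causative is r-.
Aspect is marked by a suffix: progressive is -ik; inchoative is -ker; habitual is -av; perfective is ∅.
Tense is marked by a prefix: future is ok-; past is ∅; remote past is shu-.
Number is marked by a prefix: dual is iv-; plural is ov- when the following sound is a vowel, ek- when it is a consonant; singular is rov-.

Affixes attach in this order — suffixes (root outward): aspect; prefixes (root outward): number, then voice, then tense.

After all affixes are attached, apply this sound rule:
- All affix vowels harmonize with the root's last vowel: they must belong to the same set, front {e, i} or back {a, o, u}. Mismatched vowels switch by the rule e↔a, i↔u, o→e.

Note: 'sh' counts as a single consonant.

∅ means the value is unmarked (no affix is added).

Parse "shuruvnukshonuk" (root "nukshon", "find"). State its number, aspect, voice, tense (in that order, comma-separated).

dual, progressive, causative, remote past

Segment: shu-r-iv-nukshon-ik.
number: iv- → dual.
aspect: -ik → progressive.
voice: r- → causative.
tense: shu- → remote past.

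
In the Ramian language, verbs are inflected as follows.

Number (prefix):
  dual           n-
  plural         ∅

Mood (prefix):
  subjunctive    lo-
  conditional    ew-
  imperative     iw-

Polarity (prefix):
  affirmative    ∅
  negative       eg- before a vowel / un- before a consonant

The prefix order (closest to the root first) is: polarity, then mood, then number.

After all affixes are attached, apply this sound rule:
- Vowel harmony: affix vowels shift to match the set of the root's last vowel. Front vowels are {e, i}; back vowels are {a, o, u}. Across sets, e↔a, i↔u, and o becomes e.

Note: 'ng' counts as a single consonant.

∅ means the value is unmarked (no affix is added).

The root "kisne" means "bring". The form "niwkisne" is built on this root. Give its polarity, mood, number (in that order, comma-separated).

affirmative, imperative, dual

Segment: n-iw-kisne.
polarity: ∅ → affirmative.
mood: iw- → imperative.
number: n- → dual.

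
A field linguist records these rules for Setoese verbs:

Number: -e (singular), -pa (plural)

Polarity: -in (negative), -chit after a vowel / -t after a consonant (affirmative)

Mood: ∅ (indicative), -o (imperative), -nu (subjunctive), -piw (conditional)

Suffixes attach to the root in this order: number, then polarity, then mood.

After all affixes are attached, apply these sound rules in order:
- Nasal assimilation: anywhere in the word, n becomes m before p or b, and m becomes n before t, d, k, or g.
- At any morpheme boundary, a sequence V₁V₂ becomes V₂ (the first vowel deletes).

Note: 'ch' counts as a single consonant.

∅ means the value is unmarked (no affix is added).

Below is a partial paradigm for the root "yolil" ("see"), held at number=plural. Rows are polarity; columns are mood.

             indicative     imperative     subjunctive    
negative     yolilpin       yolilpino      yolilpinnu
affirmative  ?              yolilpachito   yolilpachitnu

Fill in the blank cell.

Attach number plural -pa → yolilpa.
Attach polarity affirmative -chit (after vowel 'a') → yolilpachit.
mood = indicative: zero marking, form stays yolilpachit.
Nasal assimilation: no change.
Vowel deletion: no change.

yolilpachit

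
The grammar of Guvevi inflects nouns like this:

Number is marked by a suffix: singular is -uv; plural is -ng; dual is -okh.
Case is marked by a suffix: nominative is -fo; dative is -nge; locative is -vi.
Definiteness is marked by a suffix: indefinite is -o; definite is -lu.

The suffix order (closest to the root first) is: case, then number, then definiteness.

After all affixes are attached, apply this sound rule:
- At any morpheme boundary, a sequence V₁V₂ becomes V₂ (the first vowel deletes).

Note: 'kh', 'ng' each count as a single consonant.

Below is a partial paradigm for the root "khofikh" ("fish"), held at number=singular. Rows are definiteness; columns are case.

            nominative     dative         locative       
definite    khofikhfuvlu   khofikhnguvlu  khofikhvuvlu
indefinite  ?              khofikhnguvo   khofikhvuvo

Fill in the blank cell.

khofikhfuvo

Attach case nominative -fo → khofikhfo.
Attach number singular -uv → khofikhfouv.
Attach definiteness indefinite -o → khofikhfouvo.
Apply vowel deletion: khofikhfouvo → khofikhfuvo.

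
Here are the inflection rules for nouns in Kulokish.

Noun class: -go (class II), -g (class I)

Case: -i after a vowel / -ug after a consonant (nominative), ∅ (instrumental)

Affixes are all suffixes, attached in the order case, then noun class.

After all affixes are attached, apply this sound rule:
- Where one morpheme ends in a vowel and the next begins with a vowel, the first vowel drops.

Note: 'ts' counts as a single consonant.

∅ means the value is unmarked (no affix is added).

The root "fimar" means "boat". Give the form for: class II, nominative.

Attach case nominative -ug (after consonant 'r') → fimarug.
Attach noun class class II -go → fimaruggo.
Vowel deletion: no change.

fimaruggo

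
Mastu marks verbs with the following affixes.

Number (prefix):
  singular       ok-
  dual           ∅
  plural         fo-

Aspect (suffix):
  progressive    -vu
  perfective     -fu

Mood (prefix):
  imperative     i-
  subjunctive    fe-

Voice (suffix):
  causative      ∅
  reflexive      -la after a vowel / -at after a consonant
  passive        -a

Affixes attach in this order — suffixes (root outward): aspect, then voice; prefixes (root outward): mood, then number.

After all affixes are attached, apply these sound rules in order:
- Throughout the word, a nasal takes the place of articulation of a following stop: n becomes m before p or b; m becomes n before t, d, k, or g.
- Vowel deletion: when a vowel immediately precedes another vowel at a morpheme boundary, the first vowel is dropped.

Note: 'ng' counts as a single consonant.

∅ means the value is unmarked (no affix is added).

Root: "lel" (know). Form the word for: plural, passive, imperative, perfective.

Attach mood imperative i- → ilel.
Attach aspect perfective -fu → ilelfu.
Attach number plural fo- → foilelfu.
Attach voice passive -a → foilelfua.
Nasal assimilation: no change.
Apply vowel deletion: foilelfua → filelfa.

filelfa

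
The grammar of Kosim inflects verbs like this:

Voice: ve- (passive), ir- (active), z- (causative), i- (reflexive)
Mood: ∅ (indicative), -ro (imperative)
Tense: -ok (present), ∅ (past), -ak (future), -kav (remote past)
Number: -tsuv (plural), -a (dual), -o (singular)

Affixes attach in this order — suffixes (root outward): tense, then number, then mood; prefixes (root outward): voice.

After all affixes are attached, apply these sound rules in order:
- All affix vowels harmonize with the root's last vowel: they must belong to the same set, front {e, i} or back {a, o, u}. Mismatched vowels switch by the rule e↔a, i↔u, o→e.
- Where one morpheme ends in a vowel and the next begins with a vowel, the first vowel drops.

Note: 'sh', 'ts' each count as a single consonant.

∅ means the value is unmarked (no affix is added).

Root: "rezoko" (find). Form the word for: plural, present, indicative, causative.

Attach voice causative z- → zrezoko.
Attach tense present -ok → zrezokook.
Attach number plural -tsuv → zrezokooktsuv.
mood = indicative: zero marking, form stays zrezokooktsuv.
Vowel harmony: no change.
Apply vowel deletion: zrezokooktsuv → zrezokoktsuv.

zrezokoktsuv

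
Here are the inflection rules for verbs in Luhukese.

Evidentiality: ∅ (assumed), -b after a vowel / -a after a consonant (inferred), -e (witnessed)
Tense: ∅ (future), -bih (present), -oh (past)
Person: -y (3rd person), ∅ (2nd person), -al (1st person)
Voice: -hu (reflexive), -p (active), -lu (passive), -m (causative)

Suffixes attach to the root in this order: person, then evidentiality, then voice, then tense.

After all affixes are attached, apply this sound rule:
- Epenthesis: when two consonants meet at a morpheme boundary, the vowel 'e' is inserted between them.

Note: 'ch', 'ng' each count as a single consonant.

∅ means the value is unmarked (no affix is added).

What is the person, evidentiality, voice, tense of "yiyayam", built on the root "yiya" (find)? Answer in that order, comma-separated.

3rd person, inferred, causative, future

Segment: yiya-y-a-m.
person: -y → 3rd person.
evidentiality: -b/a → inferred.
voice: -m → causative.
tense: ∅ → future.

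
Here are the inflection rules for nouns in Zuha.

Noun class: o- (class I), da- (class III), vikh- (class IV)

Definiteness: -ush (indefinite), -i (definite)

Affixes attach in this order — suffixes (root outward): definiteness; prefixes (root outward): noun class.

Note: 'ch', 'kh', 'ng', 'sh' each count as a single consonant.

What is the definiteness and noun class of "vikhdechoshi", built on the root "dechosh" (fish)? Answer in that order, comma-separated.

definite, class IV

Segment: vikh-dechosh-i.
definiteness: -i → definite.
noun class: vikh- → class IV.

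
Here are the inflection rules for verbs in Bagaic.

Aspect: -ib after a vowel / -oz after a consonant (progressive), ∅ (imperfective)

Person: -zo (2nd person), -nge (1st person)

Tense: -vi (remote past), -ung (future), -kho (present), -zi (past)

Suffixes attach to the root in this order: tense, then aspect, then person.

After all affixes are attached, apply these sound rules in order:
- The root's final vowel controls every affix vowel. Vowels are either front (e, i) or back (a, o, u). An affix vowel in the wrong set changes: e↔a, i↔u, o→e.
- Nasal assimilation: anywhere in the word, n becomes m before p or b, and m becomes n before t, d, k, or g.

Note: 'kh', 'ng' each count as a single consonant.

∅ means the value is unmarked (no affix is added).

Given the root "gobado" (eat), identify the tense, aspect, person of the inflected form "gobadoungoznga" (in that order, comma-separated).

Segment: gobado-ung-oz-nge.
tense: -ung → future.
aspect: -ib/oz → progressive.
person: -nge → 1st person.

future, progressive, 1st person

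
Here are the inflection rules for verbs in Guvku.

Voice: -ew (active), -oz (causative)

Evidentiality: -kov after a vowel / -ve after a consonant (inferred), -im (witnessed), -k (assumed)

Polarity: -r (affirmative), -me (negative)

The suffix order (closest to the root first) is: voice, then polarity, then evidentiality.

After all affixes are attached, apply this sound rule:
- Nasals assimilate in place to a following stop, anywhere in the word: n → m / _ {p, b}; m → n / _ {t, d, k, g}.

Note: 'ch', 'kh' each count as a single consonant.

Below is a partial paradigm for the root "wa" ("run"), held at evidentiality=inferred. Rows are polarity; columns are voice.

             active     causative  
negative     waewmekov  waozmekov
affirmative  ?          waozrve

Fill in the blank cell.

waewrve

Attach voice active -ew → waew.
Attach polarity affirmative -r → waewr.
Attach evidentiality inferred -ve (after consonant 'r') → waewrve.
Nasal assimilation: no change.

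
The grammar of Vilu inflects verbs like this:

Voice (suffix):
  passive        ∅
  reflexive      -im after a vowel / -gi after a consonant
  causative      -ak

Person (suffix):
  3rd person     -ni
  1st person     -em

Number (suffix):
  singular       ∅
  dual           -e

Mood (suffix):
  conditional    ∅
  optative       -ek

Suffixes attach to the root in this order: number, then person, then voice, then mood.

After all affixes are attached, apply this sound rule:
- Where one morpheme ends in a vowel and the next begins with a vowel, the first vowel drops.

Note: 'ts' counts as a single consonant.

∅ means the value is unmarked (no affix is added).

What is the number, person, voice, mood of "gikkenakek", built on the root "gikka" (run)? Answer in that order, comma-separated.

dual, 3rd person, causative, optative

Segment: gikka-e-ni-ak-ek.
number: -e → dual.
person: -ni → 3rd person.
voice: -ak → causative.
mood: -ek → optative.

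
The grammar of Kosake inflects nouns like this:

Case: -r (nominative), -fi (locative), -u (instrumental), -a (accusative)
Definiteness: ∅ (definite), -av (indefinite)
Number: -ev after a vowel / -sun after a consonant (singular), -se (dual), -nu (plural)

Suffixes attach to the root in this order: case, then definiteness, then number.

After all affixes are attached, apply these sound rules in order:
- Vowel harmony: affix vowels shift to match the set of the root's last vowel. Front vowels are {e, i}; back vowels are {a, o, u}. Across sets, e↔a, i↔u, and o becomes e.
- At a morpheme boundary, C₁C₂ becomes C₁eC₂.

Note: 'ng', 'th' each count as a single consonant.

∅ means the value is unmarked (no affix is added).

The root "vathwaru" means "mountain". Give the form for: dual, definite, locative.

Attach case locative -fi → vathwarufi.
definiteness = definite: zero marking, form stays vathwarufi.
Attach number dual -se → vathwarufise.
Apply vowel harmony: vathwarufise → vathwarufusa.
Epenthesis: no change.

vathwarufusa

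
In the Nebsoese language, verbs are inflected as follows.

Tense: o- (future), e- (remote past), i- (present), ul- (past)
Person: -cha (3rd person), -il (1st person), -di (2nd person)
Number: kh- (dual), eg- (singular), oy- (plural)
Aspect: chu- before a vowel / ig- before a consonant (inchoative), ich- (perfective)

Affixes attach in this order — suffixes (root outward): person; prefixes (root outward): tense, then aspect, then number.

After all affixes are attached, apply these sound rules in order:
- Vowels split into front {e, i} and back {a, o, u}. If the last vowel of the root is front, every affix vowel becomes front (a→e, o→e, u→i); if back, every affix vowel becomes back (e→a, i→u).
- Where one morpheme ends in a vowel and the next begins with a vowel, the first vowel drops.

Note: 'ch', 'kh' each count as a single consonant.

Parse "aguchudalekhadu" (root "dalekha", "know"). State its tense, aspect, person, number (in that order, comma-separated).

Segment: eg-ich-i-dalekha-di.
tense: i- → present.
aspect: ich- → perfective.
person: -di → 2nd person.
number: eg- → singular.

present, perfective, 2nd person, singular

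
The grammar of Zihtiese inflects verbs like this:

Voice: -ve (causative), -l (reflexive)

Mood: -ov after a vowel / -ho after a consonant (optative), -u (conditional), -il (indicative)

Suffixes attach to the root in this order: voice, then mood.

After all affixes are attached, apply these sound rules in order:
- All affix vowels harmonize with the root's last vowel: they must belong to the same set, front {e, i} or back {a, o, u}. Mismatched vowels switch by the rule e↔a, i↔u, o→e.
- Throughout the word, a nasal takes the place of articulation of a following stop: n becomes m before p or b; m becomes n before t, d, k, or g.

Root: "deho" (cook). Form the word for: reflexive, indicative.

Attach voice reflexive -l → dehol.
Attach mood indicative -il → deholil.
Apply vowel harmony: deholil → deholul.
Nasal assimilation: no change.

deholul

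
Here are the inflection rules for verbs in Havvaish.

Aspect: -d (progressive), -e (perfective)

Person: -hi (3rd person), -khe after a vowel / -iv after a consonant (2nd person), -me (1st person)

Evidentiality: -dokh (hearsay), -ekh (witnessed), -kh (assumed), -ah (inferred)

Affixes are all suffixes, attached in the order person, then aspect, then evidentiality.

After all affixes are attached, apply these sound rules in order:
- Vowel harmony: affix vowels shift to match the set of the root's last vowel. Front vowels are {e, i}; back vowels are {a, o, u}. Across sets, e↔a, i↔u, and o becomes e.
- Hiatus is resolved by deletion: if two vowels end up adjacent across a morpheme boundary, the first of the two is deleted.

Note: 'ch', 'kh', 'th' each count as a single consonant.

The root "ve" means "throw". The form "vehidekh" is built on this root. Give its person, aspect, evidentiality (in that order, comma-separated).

Segment: ve-hi-d-ekh.
person: -hi → 3rd person.
aspect: -d → progressive.
evidentiality: -ekh → witnessed.

3rd person, progressive, witnessed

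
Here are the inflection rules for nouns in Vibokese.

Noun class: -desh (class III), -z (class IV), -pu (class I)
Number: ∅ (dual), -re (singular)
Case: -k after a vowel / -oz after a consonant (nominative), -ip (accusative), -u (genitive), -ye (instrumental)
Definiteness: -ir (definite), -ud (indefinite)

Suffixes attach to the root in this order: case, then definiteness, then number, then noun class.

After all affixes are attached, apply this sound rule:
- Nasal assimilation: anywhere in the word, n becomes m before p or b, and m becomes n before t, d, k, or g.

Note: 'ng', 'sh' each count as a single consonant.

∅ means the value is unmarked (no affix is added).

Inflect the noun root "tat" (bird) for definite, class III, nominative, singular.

Attach case nominative -oz (after consonant 't') → tatoz.
Attach definiteness definite -ir → tatozir.
Attach number singular -re → tatozirre.
Attach noun class class III -desh → tatozirredesh.
Nasal assimilation: no change.

tatozirredesh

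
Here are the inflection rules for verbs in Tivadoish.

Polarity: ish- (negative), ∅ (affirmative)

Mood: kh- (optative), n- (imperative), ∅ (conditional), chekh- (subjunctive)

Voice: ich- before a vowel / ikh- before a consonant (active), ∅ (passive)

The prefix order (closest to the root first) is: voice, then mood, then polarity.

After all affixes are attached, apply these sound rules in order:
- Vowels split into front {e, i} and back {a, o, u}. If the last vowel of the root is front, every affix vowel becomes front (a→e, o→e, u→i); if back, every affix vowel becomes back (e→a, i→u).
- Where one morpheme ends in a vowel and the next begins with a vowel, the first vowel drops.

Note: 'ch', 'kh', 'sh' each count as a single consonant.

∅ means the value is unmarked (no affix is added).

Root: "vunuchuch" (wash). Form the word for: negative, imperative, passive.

ushnvunuchuch

voice = passive: zero marking, form stays vunuchuch.
Attach mood imperative n- → nvunuchuch.
Attach polarity negative ish- → ishnvunuchuch.
Apply vowel harmony: ishnvunuchuch → ushnvunuchuch.
Vowel deletion: no change.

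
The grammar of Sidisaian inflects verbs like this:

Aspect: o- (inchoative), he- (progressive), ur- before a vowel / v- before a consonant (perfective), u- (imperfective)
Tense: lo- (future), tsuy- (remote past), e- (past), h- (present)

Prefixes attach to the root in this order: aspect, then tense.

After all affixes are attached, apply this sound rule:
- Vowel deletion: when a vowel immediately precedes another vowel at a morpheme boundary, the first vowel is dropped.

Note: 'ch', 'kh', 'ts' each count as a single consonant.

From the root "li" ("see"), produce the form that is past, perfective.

Attach aspect perfective v- (before consonant 'l') → vli.
Attach tense past e- → evli.
Vowel deletion: no change.

evli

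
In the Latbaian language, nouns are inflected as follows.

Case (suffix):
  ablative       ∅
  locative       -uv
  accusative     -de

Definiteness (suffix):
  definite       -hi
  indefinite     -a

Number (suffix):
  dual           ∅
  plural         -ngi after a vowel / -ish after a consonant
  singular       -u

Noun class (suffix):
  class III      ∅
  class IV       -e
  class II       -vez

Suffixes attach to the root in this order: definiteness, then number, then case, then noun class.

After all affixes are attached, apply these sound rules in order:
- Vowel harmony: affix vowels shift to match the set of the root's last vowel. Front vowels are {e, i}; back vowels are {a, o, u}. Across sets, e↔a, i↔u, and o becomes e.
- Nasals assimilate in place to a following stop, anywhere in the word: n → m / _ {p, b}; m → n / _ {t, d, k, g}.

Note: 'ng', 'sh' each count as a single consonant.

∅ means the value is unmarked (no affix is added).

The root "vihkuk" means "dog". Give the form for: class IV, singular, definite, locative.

vihkukhuuuva

Attach definiteness definite -hi → vihkukhi.
Attach number singular -u → vihkukhiu.
Attach case locative -uv → vihkukhiuuv.
Attach noun class class IV -e → vihkukhiuuve.
Apply vowel harmony: vihkukhiuuve → vihkukhuuuva.
Nasal assimilation: no change.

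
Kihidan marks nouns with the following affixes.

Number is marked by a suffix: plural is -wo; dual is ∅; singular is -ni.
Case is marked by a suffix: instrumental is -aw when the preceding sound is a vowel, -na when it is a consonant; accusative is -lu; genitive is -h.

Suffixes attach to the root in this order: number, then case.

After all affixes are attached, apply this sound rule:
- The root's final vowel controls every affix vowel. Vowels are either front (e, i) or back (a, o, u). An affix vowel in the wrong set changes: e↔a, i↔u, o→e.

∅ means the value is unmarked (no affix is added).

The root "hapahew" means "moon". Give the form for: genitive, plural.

hapahewweh

Attach number plural -wo → hapahewwo.
Attach case genitive -h → hapahewwoh.
Apply vowel harmony: hapahewwoh → hapahewweh.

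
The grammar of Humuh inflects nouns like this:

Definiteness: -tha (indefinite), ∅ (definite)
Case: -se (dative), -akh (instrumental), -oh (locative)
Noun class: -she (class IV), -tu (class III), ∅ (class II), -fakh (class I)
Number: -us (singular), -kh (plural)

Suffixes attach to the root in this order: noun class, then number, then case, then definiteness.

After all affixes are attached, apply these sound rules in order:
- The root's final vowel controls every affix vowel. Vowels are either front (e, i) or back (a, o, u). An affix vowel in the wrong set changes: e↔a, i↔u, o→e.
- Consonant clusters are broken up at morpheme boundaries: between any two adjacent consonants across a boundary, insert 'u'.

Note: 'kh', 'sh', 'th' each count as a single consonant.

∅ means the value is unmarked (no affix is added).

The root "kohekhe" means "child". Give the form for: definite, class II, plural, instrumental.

kohekhekhekh

noun class = class II: zero marking, form stays kohekhe.
Attach number plural -kh → kohekhekh.
Attach case instrumental -akh → kohekhekhakh.
definiteness = definite: zero marking, form stays kohekhekhakh.
Apply vowel harmony: kohekhekhakh → kohekhekhekh.
Epenthesis: no change.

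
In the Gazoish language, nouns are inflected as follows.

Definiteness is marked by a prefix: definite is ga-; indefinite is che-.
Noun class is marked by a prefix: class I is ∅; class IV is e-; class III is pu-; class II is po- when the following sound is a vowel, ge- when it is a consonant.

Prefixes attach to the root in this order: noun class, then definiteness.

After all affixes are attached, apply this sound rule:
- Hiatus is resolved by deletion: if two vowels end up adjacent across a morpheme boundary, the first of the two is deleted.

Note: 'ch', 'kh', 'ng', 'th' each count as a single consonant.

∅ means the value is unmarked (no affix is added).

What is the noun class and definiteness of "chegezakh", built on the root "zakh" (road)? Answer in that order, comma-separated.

class II, indefinite

Segment: che-ge-zakh.
noun class: po/ge- → class II.
definiteness: che- → indefinite.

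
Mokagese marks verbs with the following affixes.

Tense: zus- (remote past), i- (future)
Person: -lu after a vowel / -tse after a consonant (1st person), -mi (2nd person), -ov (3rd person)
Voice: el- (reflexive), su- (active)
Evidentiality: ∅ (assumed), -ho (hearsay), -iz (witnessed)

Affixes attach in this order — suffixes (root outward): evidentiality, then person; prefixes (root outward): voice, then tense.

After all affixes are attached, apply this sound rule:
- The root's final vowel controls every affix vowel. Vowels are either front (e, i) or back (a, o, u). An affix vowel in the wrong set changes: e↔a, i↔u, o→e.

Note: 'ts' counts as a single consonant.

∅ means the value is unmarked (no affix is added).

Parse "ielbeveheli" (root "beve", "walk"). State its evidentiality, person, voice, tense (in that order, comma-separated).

Segment: i-el-beve-ho-lu.
evidentiality: -ho → hearsay.
person: -lu/tse → 1st person.
voice: el- → reflexive.
tense: i- → future.

hearsay, 1st person, reflexive, future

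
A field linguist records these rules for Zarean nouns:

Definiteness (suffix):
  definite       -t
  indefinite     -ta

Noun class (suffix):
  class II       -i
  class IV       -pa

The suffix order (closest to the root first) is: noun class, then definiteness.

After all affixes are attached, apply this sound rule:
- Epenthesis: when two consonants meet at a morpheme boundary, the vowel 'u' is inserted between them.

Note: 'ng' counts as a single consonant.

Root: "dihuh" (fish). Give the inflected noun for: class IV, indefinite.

dihuhupata

Attach noun class class IV -pa → dihuhpa.
Attach definiteness indefinite -ta → dihuhpata.
Apply epenthesis: dihuhpata → dihuhupata.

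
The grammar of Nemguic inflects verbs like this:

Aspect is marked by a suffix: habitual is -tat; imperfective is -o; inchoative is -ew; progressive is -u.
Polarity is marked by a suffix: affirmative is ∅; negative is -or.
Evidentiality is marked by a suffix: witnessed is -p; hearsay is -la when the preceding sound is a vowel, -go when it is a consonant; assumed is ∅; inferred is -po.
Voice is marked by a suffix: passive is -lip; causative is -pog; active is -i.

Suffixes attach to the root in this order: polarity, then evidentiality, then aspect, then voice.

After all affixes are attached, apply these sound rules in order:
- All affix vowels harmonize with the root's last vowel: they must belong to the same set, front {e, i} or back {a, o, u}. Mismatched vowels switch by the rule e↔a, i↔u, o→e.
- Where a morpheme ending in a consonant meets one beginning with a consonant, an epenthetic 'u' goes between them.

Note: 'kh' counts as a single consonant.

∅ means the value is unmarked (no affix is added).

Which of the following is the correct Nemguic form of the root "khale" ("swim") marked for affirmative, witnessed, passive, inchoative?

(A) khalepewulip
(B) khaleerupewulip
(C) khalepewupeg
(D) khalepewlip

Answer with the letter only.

polarity = affirmative: zero marking, form stays khale.
Attach evidentiality witnessed -p → khalep.
Attach aspect inchoative -ew → khalepew.
Attach voice passive -lip → khalepewlip.
Vowel harmony: no change.
Apply epenthesis: khalepewlip → khalepewulip.
So the correct form is khalepewulip, option (A).
(B) khaleerupewulip is wrong: it uses negative instead of affirmative for polarity.
(D) khalepewlip is wrong: it fails to apply the sound rule(s).
(C) khalepewupeg is wrong: it uses causative instead of passive for voice.

A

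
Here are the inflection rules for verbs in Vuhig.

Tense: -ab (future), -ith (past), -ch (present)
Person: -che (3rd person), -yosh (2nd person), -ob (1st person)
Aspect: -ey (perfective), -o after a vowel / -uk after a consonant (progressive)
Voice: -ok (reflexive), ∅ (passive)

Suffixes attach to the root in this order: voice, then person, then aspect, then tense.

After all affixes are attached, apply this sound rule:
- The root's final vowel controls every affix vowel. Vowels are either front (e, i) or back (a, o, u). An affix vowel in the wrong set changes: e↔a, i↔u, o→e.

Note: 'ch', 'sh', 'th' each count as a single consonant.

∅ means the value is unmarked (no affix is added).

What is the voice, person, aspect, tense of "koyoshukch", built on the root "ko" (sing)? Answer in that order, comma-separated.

Segment: ko-yosh-uk-ch.
voice: ∅ → passive.
person: -yosh → 2nd person.
aspect: -o/uk → progressive.
tense: -ch → present.

passive, 2nd person, progressive, present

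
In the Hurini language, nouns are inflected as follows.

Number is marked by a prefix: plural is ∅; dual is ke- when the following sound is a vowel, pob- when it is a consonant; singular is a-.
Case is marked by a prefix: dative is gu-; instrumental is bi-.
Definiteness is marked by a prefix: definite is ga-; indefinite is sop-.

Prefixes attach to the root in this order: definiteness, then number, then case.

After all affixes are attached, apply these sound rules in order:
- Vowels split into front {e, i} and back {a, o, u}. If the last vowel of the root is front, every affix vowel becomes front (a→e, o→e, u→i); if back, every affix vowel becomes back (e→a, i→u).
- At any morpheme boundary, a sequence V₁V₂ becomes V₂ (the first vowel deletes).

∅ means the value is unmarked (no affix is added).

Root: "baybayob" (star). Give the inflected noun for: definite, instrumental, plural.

Attach definiteness definite ga- → gabaybayob.
number = plural: zero marking, form stays gabaybayob.
Attach case instrumental bi- → bigabaybayob.
Apply vowel harmony: bigabaybayob → bugabaybayob.
Vowel deletion: no change.

bugabaybayob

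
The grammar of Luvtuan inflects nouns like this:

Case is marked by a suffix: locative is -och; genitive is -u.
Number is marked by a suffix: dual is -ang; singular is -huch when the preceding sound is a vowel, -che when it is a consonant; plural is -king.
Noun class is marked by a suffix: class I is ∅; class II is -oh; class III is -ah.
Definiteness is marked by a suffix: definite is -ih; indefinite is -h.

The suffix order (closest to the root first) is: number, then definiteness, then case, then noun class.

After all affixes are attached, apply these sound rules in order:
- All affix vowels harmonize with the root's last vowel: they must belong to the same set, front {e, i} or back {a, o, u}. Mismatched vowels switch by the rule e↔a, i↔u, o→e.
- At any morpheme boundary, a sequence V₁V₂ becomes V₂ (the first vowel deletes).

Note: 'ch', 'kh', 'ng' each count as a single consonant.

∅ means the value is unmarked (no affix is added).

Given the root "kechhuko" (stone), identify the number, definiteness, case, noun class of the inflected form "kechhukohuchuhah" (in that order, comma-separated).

Segment: kechhuko-huch-ih-u-ah.
number: -huch/che → singular.
definiteness: -ih → definite.
case: -u → genitive.
noun class: -ah → class III.

singular, definite, genitive, class III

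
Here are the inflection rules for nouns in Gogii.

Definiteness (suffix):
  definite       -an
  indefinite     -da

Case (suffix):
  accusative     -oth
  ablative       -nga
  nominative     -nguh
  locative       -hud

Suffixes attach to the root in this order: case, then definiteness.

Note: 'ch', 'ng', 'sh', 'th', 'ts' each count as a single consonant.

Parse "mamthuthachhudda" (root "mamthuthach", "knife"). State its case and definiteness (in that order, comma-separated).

locative, indefinite

Segment: mamthuthach-hud-da.
case: -hud → locative.
definiteness: -da → indefinite.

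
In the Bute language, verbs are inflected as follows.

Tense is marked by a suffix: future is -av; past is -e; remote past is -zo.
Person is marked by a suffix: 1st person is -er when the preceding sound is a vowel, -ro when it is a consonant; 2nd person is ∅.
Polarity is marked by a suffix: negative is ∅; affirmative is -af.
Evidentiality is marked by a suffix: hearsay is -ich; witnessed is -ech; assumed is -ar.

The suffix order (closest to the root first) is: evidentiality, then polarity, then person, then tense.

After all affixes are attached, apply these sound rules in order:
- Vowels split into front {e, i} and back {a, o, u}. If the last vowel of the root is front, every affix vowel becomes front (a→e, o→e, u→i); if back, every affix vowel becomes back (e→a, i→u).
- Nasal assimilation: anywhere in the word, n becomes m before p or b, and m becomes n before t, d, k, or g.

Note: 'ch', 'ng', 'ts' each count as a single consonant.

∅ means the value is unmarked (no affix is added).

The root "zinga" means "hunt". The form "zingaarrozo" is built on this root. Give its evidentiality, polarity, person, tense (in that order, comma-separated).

assumed, negative, 1st person, remote past

Segment: zinga-ar-ro-zo.
evidentiality: -ar → assumed.
polarity: ∅ → negative.
person: -er/ro → 1st person.
tense: -zo → remote past.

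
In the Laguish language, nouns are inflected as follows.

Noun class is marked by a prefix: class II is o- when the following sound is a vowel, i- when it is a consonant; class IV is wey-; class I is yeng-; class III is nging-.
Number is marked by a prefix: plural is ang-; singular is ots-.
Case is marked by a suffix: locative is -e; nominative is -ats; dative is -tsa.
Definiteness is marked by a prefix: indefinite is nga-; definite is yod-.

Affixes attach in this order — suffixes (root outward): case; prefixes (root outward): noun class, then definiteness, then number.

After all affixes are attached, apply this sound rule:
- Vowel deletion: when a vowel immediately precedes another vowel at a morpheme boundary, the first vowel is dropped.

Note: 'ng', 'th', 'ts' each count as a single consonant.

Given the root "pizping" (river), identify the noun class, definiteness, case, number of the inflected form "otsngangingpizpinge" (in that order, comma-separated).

class III, indefinite, locative, singular

Segment: ots-nga-nging-pizping-e.
noun class: nging- → class III.
definiteness: nga- → indefinite.
case: -e → locative.
number: ots- → singular.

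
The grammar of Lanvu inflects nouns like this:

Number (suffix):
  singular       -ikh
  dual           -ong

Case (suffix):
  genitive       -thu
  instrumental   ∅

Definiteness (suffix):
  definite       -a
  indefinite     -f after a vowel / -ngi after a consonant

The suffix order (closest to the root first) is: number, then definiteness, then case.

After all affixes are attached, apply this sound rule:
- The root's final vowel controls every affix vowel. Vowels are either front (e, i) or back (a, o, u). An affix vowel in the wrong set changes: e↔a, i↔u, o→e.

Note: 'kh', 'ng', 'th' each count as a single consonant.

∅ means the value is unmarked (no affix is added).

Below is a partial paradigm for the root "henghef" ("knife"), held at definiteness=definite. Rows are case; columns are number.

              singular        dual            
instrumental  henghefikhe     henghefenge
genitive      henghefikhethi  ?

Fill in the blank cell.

Attach number dual -ong → henghefong.
Attach definiteness definite -a → henghefonga.
Attach case genitive -thu → henghefongathu.
Apply vowel harmony: henghefongathu → henghefengethi.

henghefengethi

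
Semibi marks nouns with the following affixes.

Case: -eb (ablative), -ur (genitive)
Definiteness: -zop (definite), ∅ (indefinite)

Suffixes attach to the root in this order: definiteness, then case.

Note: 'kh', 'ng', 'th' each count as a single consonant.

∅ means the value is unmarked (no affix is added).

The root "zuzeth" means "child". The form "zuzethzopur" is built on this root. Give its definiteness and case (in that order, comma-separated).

definite, genitive

Segment: zuzeth-zop-ur.
definiteness: -zop → definite.
case: -ur → genitive.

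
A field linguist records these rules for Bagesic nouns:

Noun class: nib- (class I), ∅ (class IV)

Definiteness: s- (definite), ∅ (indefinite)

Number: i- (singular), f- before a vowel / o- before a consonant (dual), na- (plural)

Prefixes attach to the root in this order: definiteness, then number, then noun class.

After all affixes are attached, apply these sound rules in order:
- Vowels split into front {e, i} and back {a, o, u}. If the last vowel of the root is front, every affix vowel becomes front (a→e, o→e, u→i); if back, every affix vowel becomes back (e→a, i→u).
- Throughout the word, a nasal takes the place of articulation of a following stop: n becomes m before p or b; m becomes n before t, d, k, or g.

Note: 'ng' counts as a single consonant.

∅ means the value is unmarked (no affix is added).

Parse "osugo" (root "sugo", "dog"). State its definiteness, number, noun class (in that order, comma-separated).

indefinite, dual, class IV

Segment: o-sugo.
definiteness: ∅ → indefinite.
number: f/o- → dual.
noun class: ∅ → class IV.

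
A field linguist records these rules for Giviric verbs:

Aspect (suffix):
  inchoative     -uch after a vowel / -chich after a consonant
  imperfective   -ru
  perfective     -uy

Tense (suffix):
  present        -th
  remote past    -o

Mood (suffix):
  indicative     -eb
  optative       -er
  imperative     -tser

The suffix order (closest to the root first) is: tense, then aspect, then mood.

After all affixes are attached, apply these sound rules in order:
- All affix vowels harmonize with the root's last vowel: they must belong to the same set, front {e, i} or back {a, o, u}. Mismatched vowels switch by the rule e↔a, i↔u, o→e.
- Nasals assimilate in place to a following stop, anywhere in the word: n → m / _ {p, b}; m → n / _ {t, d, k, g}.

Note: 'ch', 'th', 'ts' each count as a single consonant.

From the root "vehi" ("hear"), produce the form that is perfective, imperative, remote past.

vehieiytser

Attach tense remote past -o → vehio.
Attach aspect perfective -uy → vehiouy.
Attach mood imperative -tser → vehiouytser.
Apply vowel harmony: vehiouytser → vehieiytser.
Nasal assimilation: no change.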